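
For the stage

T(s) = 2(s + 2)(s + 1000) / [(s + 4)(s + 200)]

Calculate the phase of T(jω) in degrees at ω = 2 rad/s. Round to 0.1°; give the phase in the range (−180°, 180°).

18.0°

At s = jω = j2:
zero (s+2): 2 + j2 → |·| = √(2²+2²) = √8 ≈ 2.8284, ∠ = arctan(2/2) ≈ 45.00°
zero (s+1000): 1000 + j2 → |·| = √(1000²+2²) = √1000004 ≈ 1000, ∠ = arctan(2/1000) ≈ 0.11°
pole (s+4): 4 + j2 → |·| = √(4²+2²) = √20 ≈ 4.4721, ∠ = arctan(2/4) ≈ 26.57°
pole (s+200): 200 + j2 → |·| = √(200²+2²) = √40004 ≈ 200.01, ∠ = arctan(2/200) ≈ 0.57°
∠T = 45.11° − 27.14° = 17.97°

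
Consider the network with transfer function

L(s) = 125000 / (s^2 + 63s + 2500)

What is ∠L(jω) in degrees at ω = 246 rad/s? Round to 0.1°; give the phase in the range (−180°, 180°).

At s = jω = j246:
quadratic: (j246)² + 63·j246 + 2500 = -58016 + j15498 → |·| ≈ 60050, ∠ ≈ 165.04°
∠L = 0.00° − 165.04° = -165.04°

-165.0°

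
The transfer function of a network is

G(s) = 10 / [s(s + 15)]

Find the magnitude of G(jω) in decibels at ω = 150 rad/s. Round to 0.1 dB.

At s = jω = j150:
pole (s+15): 15 + j150 → |·| = √(15²+150²) = √22725 ≈ 150.75, ∠ = arctan(150/15) ≈ 84.29°
pole at origin: |s| = 150, ∠ = 90.00° (in denominator)
|G| = 10 / 22612 ≈ 0.00044224
Gain = 20 log₁₀(0.00044224) ≈ -67.09 dB

-67.1 dB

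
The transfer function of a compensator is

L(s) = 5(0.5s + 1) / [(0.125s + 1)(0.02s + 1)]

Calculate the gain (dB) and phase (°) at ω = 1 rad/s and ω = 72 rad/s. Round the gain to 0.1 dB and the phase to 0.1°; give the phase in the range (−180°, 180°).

At ω = 1 rad/s:
zero (1 + j1·0.5) = 1 + j0.5 → |·| ≈ 1.118, ∠ ≈ 26.57°
pole (1 + j1·0.125) = 1 + j0.125 → |·| ≈ 1.0078, ∠ ≈ 7.13°
pole (1 + j1·0.02) = 1 + j0.02 → |·| ≈ 1.0002, ∠ ≈ 1.15°
|L| = 5 · 1.118 / (1.0078 · 1.0002) ≈ 5.5456
Gain = 20 log₁₀(5.5456) ≈ 14.88 dB
∠L = (26.57°) − (7.13° + 1.15°) = 18.29°

At ω = 72 rad/s:
zero (1 + j72·0.5) = 1 + j36 → |·| ≈ 36.014, ∠ ≈ 88.41°
pole (1 + j72·0.125) = 1 + j9 → |·| ≈ 9.0554, ∠ ≈ 83.66°
pole (1 + j72·0.02) = 1 + j1.44 → |·| ≈ 1.7532, ∠ ≈ 55.22°
|L| = 5 · 36.014 / (9.0554 · 1.7532) ≈ 11.342
Gain = 20 log₁₀(11.342) ≈ 21.09 dB
∠L = (88.41°) − (83.66° + 55.22°) = -50.47°

ω = 1: 14.9 dB, 18.3°; ω = 72: 21.1 dB, -50.5°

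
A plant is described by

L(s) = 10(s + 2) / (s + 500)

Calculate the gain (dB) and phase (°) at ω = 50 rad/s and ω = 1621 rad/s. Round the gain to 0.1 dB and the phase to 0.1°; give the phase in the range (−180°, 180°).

ω = 50: -0.0 dB, 82.0°; ω = 1621: 19.6 dB, 17.1°

At s = jω = j50:
zero (s+2): 2 + j50 → |·| = √(2²+50²) = √2504 ≈ 50.04, ∠ = arctan(50/2) ≈ 87.71°
pole (s+500): 500 + j50 → |·| = √(500²+50²) = √252500 ≈ 502.49, ∠ = arctan(50/500) ≈ 5.71°
|L| = 10 · 50.04 / 502.49 ≈ 0.99584
Gain = 20 log₁₀(0.99584) ≈ -0.04 dB
∠L = 87.71° − 5.71° = 82.00°

At s = jω = j1621:
zero (s+2): 2 + j1621 → |·| = √(2²+1621²) = √2627645 ≈ 1621, ∠ = arctan(1621/2) ≈ 89.93°
pole (s+500): 500 + j1621 → |·| = √(500²+1621²) = √2877641 ≈ 1696.4, ∠ = arctan(1621/500) ≈ 72.86°
|L| = 10 · 1621 / 1696.4 ≈ 9.5555
Gain = 20 log₁₀(9.5555) ≈ 19.61 dB
∠L = 89.93° − 72.86° = 17.07°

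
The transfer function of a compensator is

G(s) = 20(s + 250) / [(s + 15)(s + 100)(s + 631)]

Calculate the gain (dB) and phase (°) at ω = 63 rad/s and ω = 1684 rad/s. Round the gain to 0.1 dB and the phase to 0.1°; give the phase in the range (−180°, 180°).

ω = 63: -59.5 dB, -100.4°; ω = 1684: -103.5 dB, -164.0°

At s = jω = j63:
zero (s+250): 250 + j63 → |·| = √(250²+63²) = √66469 ≈ 257.82, ∠ = arctan(63/250) ≈ 14.14°
pole (s+15): 15 + j63 → |·| = √(15²+63²) = √4194 ≈ 64.761, ∠ = arctan(63/15) ≈ 76.61°
pole (s+100): 100 + j63 → |·| = √(100²+63²) = √13969 ≈ 118.19, ∠ = arctan(63/100) ≈ 32.21°
pole (s+631): 631 + j63 → |·| = √(631²+63²) = √402130 ≈ 634.14, ∠ = arctan(63/631) ≈ 5.70°
|G| = 20 · 257.82 / 4.8538e+06 ≈ 0.0010623
Gain = 20 log₁₀(0.0010623) ≈ -59.48 dB
∠G = 14.14° − 114.52° = -100.38°

At s = jω = j1684:
zero (s+250): 250 + j1684 → |·| = √(250²+1684²) = √2898356 ≈ 1702.5, ∠ = arctan(1684/250) ≈ 81.56°
pole (s+15): 15 + j1684 → |·| = √(15²+1684²) = √2836081 ≈ 1684.1, ∠ = arctan(1684/15) ≈ 89.49°
pole (s+100): 100 + j1684 → |·| = √(100²+1684²) = √2845856 ≈ 1687, ∠ = arctan(1684/100) ≈ 86.60°
pole (s+631): 631 + j1684 → |·| = √(631²+1684²) = √3234017 ≈ 1798.3, ∠ = arctan(1684/631) ≈ 69.46°
|G| = 20 · 1702.5 / 5.1091e+09 ≈ 6.6646e-06
Gain = 20 log₁₀(6.6646e-06) ≈ -103.52 dB
∠G = 81.56° − 245.55° = -163.99°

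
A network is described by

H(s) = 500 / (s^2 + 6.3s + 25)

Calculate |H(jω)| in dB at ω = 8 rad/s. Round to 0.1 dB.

17.9 dB

At s = jω = j8:
quadratic: (j8)² + 6.3·j8 + 25 = -39 + j50.4 → |·| ≈ 63.727, ∠ ≈ 127.73°
|H| = 500 / 63.727 ≈ 7.846
Gain = 20 log₁₀(7.846) ≈ 17.89 dB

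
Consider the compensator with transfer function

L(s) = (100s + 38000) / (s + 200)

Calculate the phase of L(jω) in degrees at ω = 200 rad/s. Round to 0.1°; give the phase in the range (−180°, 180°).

Substitute s = j200:
Numerator: 100(j200) + 38000 = 38000 + j20000
Denominator: (j200) + 200 = 200 + j200
|N| = √(38000² + 20000²) ≈ 42942, ∠N ≈ 27.76°
|D| = √(200² + 200²) ≈ 282.84, ∠D ≈ 45.00°
∠L = 27.76° − 45.00° = -17.24°

-17.2°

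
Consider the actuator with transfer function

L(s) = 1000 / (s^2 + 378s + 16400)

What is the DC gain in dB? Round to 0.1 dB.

-24.3 dB

L(0) = 1000 / 16400 ≈ 0.060976
20 log₁₀(0.060976) ≈ -24.30 dB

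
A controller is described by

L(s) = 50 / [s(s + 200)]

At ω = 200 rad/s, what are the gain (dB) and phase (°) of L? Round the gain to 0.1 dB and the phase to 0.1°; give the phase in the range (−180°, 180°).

At s = jω = j200:
pole (s+200): 200 + j200 → |·| = √(200²+200²) = √80000 ≈ 282.84, ∠ = arctan(200/200) ≈ 45.00°
pole at origin: |s| = 200, ∠ = 90.00° (in denominator)
|L| = 50 / 56568 ≈ 0.00088389
Gain = 20 log₁₀(0.00088389) ≈ -61.07 dB
∠L = 0.00° − 135.00° = -135.00°

-61.1 dB, -135.0°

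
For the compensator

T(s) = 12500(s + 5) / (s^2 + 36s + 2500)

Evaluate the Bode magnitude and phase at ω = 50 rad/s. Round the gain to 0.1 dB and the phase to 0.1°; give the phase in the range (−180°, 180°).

At s = jω = j50:
zero (s+5): 5 + j50 → |·| = √(5²+50²) = √2525 ≈ 50.249, ∠ = arctan(50/5) ≈ 84.29°
quadratic: (j50)² + 36·j50 + 2500 = 0 + j1800 → |·| ≈ 1800, ∠ ≈ 90.00°
|T| = 12500 · 50.249 / 1800 ≈ 348.95
Gain = 20 log₁₀(348.95) ≈ 50.86 dB
∠T = 84.29° − 90.00° = -5.71°

50.9 dB, -5.7°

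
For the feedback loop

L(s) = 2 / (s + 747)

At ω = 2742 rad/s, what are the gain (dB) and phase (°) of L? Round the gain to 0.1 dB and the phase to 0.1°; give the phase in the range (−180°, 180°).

At s = jω = j2742:
pole (s+747): 747 + j2742 → |·| = √(747²+2742²) = √8076573 ≈ 2841.9, ∠ = arctan(2742/747) ≈ 74.76°
|L| = 2 / 2841.9 ≈ 0.00070375
Gain = 20 log₁₀(0.00070375) ≈ -63.05 dB
∠L = 0.00° − 74.76° = -74.76°

-63.1 dB, -74.8°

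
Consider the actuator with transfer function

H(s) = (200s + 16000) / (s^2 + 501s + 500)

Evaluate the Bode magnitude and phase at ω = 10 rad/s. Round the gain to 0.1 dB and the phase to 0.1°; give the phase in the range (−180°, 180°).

10.1 dB, -78.3°

Substitute s = j10:
Numerator: 200(j10) + 16000 = 16000 + j2000
Denominator: (j10)^2 + 501(j10) + 500 = 400 + j5010
|N| = √(16000² + 2000²) ≈ 16125, ∠N ≈ 7.13°
|D| = √(400² + 5010²) ≈ 5025.9, ∠D ≈ 85.44°
|H| = 16125 / 5025.9 ≈ 3.2084
Gain = 20 log₁₀(3.2084) ≈ 10.13 dB
∠H = 7.13° − 85.44° = -78.31°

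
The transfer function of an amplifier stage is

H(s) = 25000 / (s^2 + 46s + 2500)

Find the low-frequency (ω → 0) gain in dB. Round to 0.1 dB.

20.0 dB

H(0) = 25000 / 2500 = 10
20 log₁₀(10) ≈ 20.00 dB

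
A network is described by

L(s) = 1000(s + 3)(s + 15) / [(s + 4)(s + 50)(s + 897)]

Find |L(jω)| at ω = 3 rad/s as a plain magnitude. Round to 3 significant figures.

0.289

At s = jω = j3:
zero (s+3): 3 + j3 → |·| = √(3²+3²) = √18 ≈ 4.2426, ∠ = arctan(3/3) ≈ 45.00°
zero (s+15): 15 + j3 → |·| = √(15²+3²) = √234 ≈ 15.297, ∠ = arctan(3/15) ≈ 11.31°
pole (s+4): 4 + j3 → |·| = √(4²+3²) = √25 ≈ 5, ∠ = arctan(3/4) ≈ 36.87°
pole (s+50): 50 + j3 → |·| = √(50²+3²) = √2509 ≈ 50.09, ∠ = arctan(3/50) ≈ 3.43°
pole (s+897): 897 + j3 → |·| = √(897²+3²) = √804618 ≈ 897.01, ∠ = arctan(3/897) ≈ 0.19°
|L| = 1000 · 64.899 / 2.2466e+05 ≈ 0.28888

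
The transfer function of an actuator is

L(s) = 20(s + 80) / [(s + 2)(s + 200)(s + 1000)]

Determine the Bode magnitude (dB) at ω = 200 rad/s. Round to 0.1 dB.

-82.5 dB

At s = jω = j200:
zero (s+80): 80 + j200 → |·| = √(80²+200²) = √46400 ≈ 215.41, ∠ = arctan(200/80) ≈ 68.20°
pole (s+2): 2 + j200 → |·| = √(2²+200²) = √40004 ≈ 200.01, ∠ = arctan(200/2) ≈ 89.43°
pole (s+200): 200 + j200 → |·| = √(200²+200²) = √80000 ≈ 282.84, ∠ = arctan(200/200) ≈ 45.00°
pole (s+1000): 1000 + j200 → |·| = √(1000²+200²) = √1040000 ≈ 1019.8, ∠ = arctan(200/1000) ≈ 11.31°
|L| = 20 · 215.41 / 5.7691e+07 ≈ 7.4677e-05
Gain = 20 log₁₀(7.4677e-05) ≈ -82.54 dB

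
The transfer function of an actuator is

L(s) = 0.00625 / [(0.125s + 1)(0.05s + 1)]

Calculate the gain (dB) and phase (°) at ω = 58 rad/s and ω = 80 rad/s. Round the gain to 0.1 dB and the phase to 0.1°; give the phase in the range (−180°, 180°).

ω = 58: -71.1 dB, -153.1°; ω = 80: -76.4 dB, -160.3°

At ω = 58 rad/s:
pole (1 + j58·0.125) = 1 + j7.25 → |·| ≈ 7.3186, ∠ ≈ 82.15°
pole (1 + j58·0.05) = 1 + j2.9 → |·| ≈ 3.0676, ∠ ≈ 70.97°
|L| = 0.00625 · 1 / (7.3186 · 3.0676) ≈ 0.00027839
Gain = 20 log₁₀(0.00027839) ≈ -71.11 dB
∠L = (0°) − (82.15° + 70.97°) = -153.12°

At ω = 80 rad/s:
pole (1 + j80·0.125) = 1 + j10 → |·| ≈ 10.05, ∠ ≈ 84.29°
pole (1 + j80·0.05) = 1 + j4 → |·| ≈ 4.1231, ∠ ≈ 75.96°
|L| = 0.00625 · 1 / (10.05 · 4.1231) ≈ 0.00015083
Gain = 20 log₁₀(0.00015083) ≈ -76.43 dB
∠L = (0°) − (84.29° + 75.96°) = -160.25°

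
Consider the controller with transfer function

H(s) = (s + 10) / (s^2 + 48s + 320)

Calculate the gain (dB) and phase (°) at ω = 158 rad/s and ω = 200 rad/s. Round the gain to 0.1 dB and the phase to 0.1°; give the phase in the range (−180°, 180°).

ω = 158: -44.2 dB, -76.5°; ω = 200: -46.2 dB, -79.3°

Substitute s = j158:
Numerator: (j158) + 10 = 10 + j158
Denominator: (j158)^2 + 48(j158) + 320 = -24644 + j7584
|N| = √(10² + 158²) ≈ 158.32, ∠N ≈ 86.38°
|D| = √(24644² + 7584²) ≈ 25785, ∠D ≈ 162.89°
|H| = 158.32 / 25785 ≈ 0.00614
Gain = 20 log₁₀(0.00614) ≈ -44.24 dB
∠H = 86.38° − 162.89° = -76.51°

Substitute s = j200:
Numerator: (j200) + 10 = 10 + j200
Denominator: (j200)^2 + 48(j200) + 320 = -39680 + j9600
|N| = √(10² + 200²) ≈ 200.25, ∠N ≈ 87.14°
|D| = √(39680² + 9600²) ≈ 40825, ∠D ≈ 166.40°
|H| = 200.25 / 40825 ≈ 0.0049051
Gain = 20 log₁₀(0.0049051) ≈ -46.19 dB
∠H = 87.14° − 166.40° = -79.26°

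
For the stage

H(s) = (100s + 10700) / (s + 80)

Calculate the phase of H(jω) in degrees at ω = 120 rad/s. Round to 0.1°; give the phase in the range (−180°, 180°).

-8.0°

Substitute s = j120:
Numerator: 100(j120) + 10700 = 10700 + j12000
Denominator: (j120) + 80 = 80 + j120
|N| = √(10700² + 12000²) ≈ 16078, ∠N ≈ 48.28°
|D| = √(80² + 120²) ≈ 144.22, ∠D ≈ 56.31°
∠H = 48.28° − 56.31° = -8.03°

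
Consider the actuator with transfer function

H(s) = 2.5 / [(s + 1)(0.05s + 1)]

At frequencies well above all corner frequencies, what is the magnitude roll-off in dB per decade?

-40 dB/decade

Each pole contributes −20 dB/decade at high frequency; each zero contributes +20 dB/decade.
Net: 0 zero(s) − 2 pole(s) → -40 dB/decade.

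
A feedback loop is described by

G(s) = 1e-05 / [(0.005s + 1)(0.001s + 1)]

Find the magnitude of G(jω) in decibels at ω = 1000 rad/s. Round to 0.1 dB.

At ω = 1000 rad/s:
pole (1 + j1000·0.005) = 1 + j5 → |·| ≈ 5.099, ∠ ≈ 78.69°
pole (1 + j1000·0.001) = 1 + j1 → |·| ≈ 1.4142, ∠ ≈ 45.00°
|G| = 1e-05 · 1 / (5.099 · 1.4142) ≈ 1.3868e-06
Gain = 20 log₁₀(1.3868e-06) ≈ -117.16 dB

-117.2 dB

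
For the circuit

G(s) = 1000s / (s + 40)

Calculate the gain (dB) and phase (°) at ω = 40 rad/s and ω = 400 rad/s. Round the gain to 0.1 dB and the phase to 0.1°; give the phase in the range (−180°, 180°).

At s = jω = j40:
zero at origin: s = j40 → |·| = 40, ∠ = 90.00°
pole (s+40): 40 + j40 → |·| = √(40²+40²) = √3200 ≈ 56.569, ∠ = arctan(40/40) ≈ 45.00°
|G| = 1000 · 40 / 56.569 ≈ 707.1
Gain = 20 log₁₀(707.1) ≈ 56.99 dB
∠G = 90.00° − 45.00° = 45.00°

At s = jω = j400:
zero at origin: s = j400 → |·| = 400, ∠ = 90.00°
pole (s+40): 40 + j400 → |·| = √(40²+400²) = √161600 ≈ 402, ∠ = arctan(400/40) ≈ 84.29°
|G| = 1000 · 400 / 402 ≈ 995.02
Gain = 20 log₁₀(995.02) ≈ 59.96 dB
∠G = 90.00° − 84.29° = 5.71°

ω = 40: 57.0 dB, 45.0°; ω = 400: 60.0 dB, 5.7°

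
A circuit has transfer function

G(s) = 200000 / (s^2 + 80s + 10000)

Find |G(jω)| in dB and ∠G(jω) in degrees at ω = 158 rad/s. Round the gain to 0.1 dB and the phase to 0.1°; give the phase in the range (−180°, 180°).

At s = jω = j158:
quadratic: (j158)² + 80·j158 + 10000 = -14964 + j12640 → |·| ≈ 19588, ∠ ≈ 139.81°
|G| = 200000 / 19588 ≈ 10.21
Gain = 20 log₁₀(10.21) ≈ 20.18 dB
∠G = 0.00° − 139.81° = -139.81°

20.2 dB, -139.8°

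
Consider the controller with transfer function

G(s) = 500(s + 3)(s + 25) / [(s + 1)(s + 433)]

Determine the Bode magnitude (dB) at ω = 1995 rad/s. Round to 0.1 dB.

At s = jω = j1995:
zero (s+3): 3 + j1995 → |·| = √(3²+1995²) = √3980034 ≈ 1995, ∠ = arctan(1995/3) ≈ 89.91°
zero (s+25): 25 + j1995 → |·| = √(25²+1995²) = √3980650 ≈ 1995.2, ∠ = arctan(1995/25) ≈ 89.28°
pole (s+1): 1 + j1995 → |·| = √(1²+1995²) = √3980026 ≈ 1995, ∠ = arctan(1995/1) ≈ 89.97°
pole (s+433): 433 + j1995 → |·| = √(433²+1995²) = √4167514 ≈ 2041.4, ∠ = arctan(1995/433) ≈ 77.75°
|G| = 500 · 3.9804e+06 / 4.0726e+06 ≈ 488.68
Gain = 20 log₁₀(488.68) ≈ 53.78 dB

53.8 dB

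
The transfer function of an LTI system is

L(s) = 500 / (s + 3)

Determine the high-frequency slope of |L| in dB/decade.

-20 dB/decade

Each pole contributes −20 dB/decade at high frequency; each zero contributes +20 dB/decade.
Net: 0 zero(s) − 1 pole(s) → -20 dB/decade.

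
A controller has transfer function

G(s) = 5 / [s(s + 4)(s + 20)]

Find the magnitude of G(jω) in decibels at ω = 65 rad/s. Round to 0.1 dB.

-95.2 dB

At s = jω = j65:
pole (s+4): 4 + j65 → |·| = √(4²+65²) = √4241 ≈ 65.123, ∠ = arctan(65/4) ≈ 86.48°
pole (s+20): 20 + j65 → |·| = √(20²+65²) = √4625 ≈ 68.007, ∠ = arctan(65/20) ≈ 72.90°
pole at origin: |s| = 65, ∠ = 90.00° (in denominator)
|G| = 5 / 2.8787e+05 ≈ 1.7369e-05
Gain = 20 log₁₀(1.7369e-05) ≈ -95.20 dB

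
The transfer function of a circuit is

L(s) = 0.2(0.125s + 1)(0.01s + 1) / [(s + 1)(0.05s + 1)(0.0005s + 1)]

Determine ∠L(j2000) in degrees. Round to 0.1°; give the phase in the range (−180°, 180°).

At ω = 2000 rad/s:
zero (1 + j2000·0.125) = 1 + j250 → |·| ≈ 250, ∠ ≈ 89.77°
zero (1 + j2000·0.01) = 1 + j20 → |·| ≈ 20.025, ∠ ≈ 87.14°
pole (1 + j2000·1) = 1 + j2000 → |·| ≈ 2000, ∠ ≈ 89.97°
pole (1 + j2000·0.05) = 1 + j100 → |·| ≈ 100, ∠ ≈ 89.43°
pole (1 + j2000·0.0005) = 1 + j1 → |·| ≈ 1.4142, ∠ ≈ 45.00°
∠L = (89.77° + 87.14°) − (89.97° + 89.43° + 45.00°) = -47.49°

-47.5°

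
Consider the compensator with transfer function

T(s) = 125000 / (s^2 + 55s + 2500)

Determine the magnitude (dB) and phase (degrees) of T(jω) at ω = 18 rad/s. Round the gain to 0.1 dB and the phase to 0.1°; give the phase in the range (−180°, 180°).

34.4 dB, -24.5°

At s = jω = j18:
quadratic: (j18)² + 55·j18 + 2500 = 2176 + j990 → |·| ≈ 2390.6, ∠ ≈ 24.46°
|T| = 125000 / 2390.6 ≈ 52.288
Gain = 20 log₁₀(52.288) ≈ 34.37 dB
∠T = 0.00° − 24.46° = -24.46°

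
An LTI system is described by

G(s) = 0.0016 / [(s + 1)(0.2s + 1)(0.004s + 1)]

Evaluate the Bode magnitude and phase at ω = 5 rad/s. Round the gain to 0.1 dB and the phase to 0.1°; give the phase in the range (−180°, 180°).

-73.1 dB, -124.8°

At ω = 5 rad/s:
pole (1 + j5·1) = 1 + j5 → |·| ≈ 5.099, ∠ ≈ 78.69°
pole (1 + j5·0.2) = 1 + j1 → |·| ≈ 1.4142, ∠ ≈ 45.00°
pole (1 + j5·0.004) = 1 + j0.02 → |·| ≈ 1.0002, ∠ ≈ 1.15°
|G| = 0.0016 · 1 / (5.099 · 1.4142 · 1.0002) ≈ 0.00022184
Gain = 20 log₁₀(0.00022184) ≈ -73.08 dB
∠G = (0°) − (78.69° + 45.00° + 1.15°) = -124.84°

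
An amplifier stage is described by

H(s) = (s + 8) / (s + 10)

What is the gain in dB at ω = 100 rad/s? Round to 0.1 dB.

-0.0 dB

Substitute s = j100:
Numerator: (j100) + 8 = 8 + j100
Denominator: (j100) + 10 = 10 + j100
|N| = √(8² + 100²) ≈ 100.32, ∠N ≈ 85.43°
|D| = √(10² + 100²) ≈ 100.5, ∠D ≈ 84.29°
|H| = 100.32 / 100.5 ≈ 0.99821
Gain = 20 log₁₀(0.99821) ≈ -0.02 dB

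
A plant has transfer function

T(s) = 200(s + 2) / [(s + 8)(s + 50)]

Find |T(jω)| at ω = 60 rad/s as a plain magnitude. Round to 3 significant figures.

At s = jω = j60:
zero (s+2): 2 + j60 → |·| = √(2²+60²) = √3604 ≈ 60.033, ∠ = arctan(60/2) ≈ 88.09°
pole (s+8): 8 + j60 → |·| = √(8²+60²) = √3664 ≈ 60.531, ∠ = arctan(60/8) ≈ 82.41°
pole (s+50): 50 + j60 → |·| = √(50²+60²) = √6100 ≈ 78.102, ∠ = arctan(60/50) ≈ 50.19°
|T| = 200 · 60.033 / 4727.6 ≈ 2.5397

2.54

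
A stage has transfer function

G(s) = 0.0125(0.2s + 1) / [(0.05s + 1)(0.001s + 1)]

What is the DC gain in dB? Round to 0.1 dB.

G(0) = 0.0125 · 1 / 1 = 0.0125
20 log₁₀(0.0125) ≈ -38.06 dB

-38.1 dB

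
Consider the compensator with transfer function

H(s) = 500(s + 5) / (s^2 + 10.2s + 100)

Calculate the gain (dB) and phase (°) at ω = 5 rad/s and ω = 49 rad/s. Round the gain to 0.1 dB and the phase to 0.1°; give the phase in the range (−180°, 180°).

At s = jω = j5:
zero (s+5): 5 + j5 → |·| = √(5²+5²) = √50 ≈ 7.0711, ∠ = arctan(5/5) ≈ 45.00°
quadratic: (j5)² + 10.2·j5 + 100 = 75 + j51 → |·| ≈ 90.697, ∠ ≈ 34.22°
|H| = 500 · 7.0711 / 90.697 ≈ 38.982
Gain = 20 log₁₀(38.982) ≈ 31.82 dB
∠H = 45.00° − 34.22° = 10.78°

At s = jω = j49:
zero (s+5): 5 + j49 → |·| = √(5²+49²) = √2426 ≈ 49.254, ∠ = arctan(49/5) ≈ 84.17°
quadratic: (j49)² + 10.2·j49 + 100 = -2301 + j499.8 → |·| ≈ 2354.7, ∠ ≈ 167.75°
|H| = 500 · 49.254 / 2354.7 ≈ 10.459
Gain = 20 log₁₀(10.459) ≈ 20.39 dB
∠H = 84.17° − 167.75° = -83.58°

ω = 5: 31.8 dB, 10.8°; ω = 49: 20.4 dB, -83.6°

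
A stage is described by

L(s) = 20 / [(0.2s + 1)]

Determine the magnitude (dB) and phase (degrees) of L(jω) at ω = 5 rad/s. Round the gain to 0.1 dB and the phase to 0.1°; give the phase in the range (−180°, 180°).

23.0 dB, -45.0°

At ω = 5 rad/s:
pole (1 + j5·0.2) = 1 + j1 → |·| ≈ 1.4142, ∠ ≈ 45.00°
|L| = 20 · 1 / (1.4142) ≈ 14.142
Gain = 20 log₁₀(14.142) ≈ 23.01 dB
∠L = (0°) − (45.00°) = -45.00°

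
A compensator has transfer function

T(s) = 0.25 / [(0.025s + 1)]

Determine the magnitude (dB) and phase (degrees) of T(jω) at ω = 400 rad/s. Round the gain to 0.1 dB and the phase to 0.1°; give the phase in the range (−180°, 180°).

-32.1 dB, -84.3°

At ω = 400 rad/s:
pole (1 + j400·0.025) = 1 + j10 → |·| ≈ 10.05, ∠ ≈ 84.29°
|T| = 0.25 · 1 / (10.05) ≈ 0.024876
Gain = 20 log₁₀(0.024876) ≈ -32.08 dB
∠T = (0°) − (84.29°) = -84.29°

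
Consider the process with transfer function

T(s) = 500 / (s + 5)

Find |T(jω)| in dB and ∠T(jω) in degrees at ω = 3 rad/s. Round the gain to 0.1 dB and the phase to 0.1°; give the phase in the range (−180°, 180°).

Substitute s = j3:
Numerator: 500 = 500 + j0
Denominator: (j3) + 5 = 5 + j3
|N| = √(500² + 0²) ≈ 500, ∠N ≈ 0.00°
|D| = √(5² + 3²) ≈ 5.831, ∠D ≈ 30.96°
|T| = 500 / 5.831 ≈ 85.749
Gain = 20 log₁₀(85.749) ≈ 38.66 dB
∠T = 0.00° − 30.96° = -30.96°

38.7 dB, -31.0°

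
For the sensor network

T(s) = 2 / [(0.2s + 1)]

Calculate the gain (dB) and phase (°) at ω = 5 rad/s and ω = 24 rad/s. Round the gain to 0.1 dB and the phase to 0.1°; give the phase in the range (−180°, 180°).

ω = 5: 3.0 dB, -45.0°; ω = 24: -7.8 dB, -78.2°

At ω = 5 rad/s:
pole (1 + j5·0.2) = 1 + j1 → |·| ≈ 1.4142, ∠ ≈ 45.00°
|T| = 2 · 1 / (1.4142) ≈ 1.4142
Gain = 20 log₁₀(1.4142) ≈ 3.01 dB
∠T = (0°) − (45.00°) = -45.00°

At ω = 24 rad/s:
pole (1 + j24·0.2) = 1 + j4.8 → |·| ≈ 4.9031, ∠ ≈ 78.23°
|T| = 2 · 1 / (4.9031) ≈ 0.40791
Gain = 20 log₁₀(0.40791) ≈ -7.79 dB
∠T = (0°) − (78.23°) = -78.23°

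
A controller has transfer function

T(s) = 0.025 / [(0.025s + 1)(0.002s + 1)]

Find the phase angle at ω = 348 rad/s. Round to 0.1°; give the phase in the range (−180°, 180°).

-118.3°

At ω = 348 rad/s:
pole (1 + j348·0.025) = 1 + j8.7 → |·| ≈ 8.7573, ∠ ≈ 83.44°
pole (1 + j348·0.002) = 1 + j0.696 → |·| ≈ 1.2184, ∠ ≈ 34.84°
∠T = (0°) − (83.44° + 34.84°) = -118.28°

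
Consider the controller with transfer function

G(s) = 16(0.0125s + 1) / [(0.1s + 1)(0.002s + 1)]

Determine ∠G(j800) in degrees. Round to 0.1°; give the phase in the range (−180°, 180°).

-63.0°

At ω = 800 rad/s:
zero (1 + j800·0.0125) = 1 + j10 → |·| ≈ 10.05, ∠ ≈ 84.29°
pole (1 + j800·0.1) = 1 + j80 → |·| ≈ 80.006, ∠ ≈ 89.28°
pole (1 + j800·0.002) = 1 + j1.6 → |·| ≈ 1.8868, ∠ ≈ 57.99°
∠G = (84.29°) − (89.28° + 57.99°) = -62.98°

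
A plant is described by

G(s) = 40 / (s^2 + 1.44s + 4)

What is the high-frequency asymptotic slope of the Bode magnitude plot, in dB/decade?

Each pole contributes −20 dB/decade at high frequency; each zero contributes +20 dB/decade.
Net: 0 zero(s) − 2 pole(s) → -40 dB/decade.

-40 dB/decade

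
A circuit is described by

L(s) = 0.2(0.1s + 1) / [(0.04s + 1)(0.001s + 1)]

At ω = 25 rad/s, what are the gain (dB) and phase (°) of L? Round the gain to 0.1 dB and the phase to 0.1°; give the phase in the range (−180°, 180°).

-8.4 dB, 21.8°

At ω = 25 rad/s:
zero (1 + j25·0.1) = 1 + j2.5 → |·| ≈ 2.6926, ∠ ≈ 68.20°
pole (1 + j25·0.04) = 1 + j1 → |·| ≈ 1.4142, ∠ ≈ 45.00°
pole (1 + j25·0.001) = 1 + j0.025 → |·| ≈ 1.0003, ∠ ≈ 1.43°
|L| = 0.2 · 2.6926 / (1.4142 · 1.0003) ≈ 0.38068
Gain = 20 log₁₀(0.38068) ≈ -8.39 dB
∠L = (68.20°) − (45.00° + 1.43°) = 21.77°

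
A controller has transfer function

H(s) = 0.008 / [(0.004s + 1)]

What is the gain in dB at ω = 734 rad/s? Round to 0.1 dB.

-51.8 dB

At ω = 734 rad/s:
pole (1 + j734·0.004) = 1 + j2.936 → |·| ≈ 3.1016, ∠ ≈ 71.19°
|H| = 0.008 · 1 / (3.1016) ≈ 0.0025793
Gain = 20 log₁₀(0.0025793) ≈ -51.77 dB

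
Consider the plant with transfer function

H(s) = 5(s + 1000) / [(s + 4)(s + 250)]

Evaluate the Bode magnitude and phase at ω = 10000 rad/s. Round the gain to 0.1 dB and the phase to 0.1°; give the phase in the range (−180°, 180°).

-66.0 dB, -94.3°

At s = jω = j10000:
zero (s+1000): 1000 + j10000 → |·| = √(1000²+10000²) = √101000000 ≈ 10050, ∠ = arctan(10000/1000) ≈ 84.29°
pole (s+4): 4 + j10000 → |·| = √(4²+10000²) = √100000016 ≈ 10000, ∠ = arctan(10000/4) ≈ 89.98°
pole (s+250): 250 + j10000 → |·| = √(250²+10000²) = √100062500 ≈ 10003, ∠ = arctan(10000/250) ≈ 88.57°
|H| = 5 · 10050 / 1.0003e+08 ≈ 0.00050235
Gain = 20 log₁₀(0.00050235) ≈ -65.98 dB
∠H = 84.29° − 178.55° = -94.26°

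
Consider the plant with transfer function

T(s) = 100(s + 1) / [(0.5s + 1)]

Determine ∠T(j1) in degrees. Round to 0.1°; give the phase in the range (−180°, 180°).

At ω = 1 rad/s:
zero (1 + j1·1) = 1 + j1 → |·| ≈ 1.4142, ∠ ≈ 45.00°
pole (1 + j1·0.5) = 1 + j0.5 → |·| ≈ 1.118, ∠ ≈ 26.57°
∠T = (45.00°) − (26.57°) = 18.43°

18.4°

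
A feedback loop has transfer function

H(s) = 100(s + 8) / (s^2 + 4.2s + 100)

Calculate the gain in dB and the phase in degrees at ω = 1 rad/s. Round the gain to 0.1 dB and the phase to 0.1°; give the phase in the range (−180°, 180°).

18.2 dB, 4.7°

At s = jω = j1:
zero (s+8): 8 + j1 → |·| = √(8²+1²) = √65 ≈ 8.0623, ∠ = arctan(1/8) ≈ 7.13°
quadratic: (j1)² + 4.2·j1 + 100 = 99 + j4.2 → |·| ≈ 99.089, ∠ ≈ 2.43°
|H| = 100 · 8.0623 / 99.089 ≈ 8.1364
Gain = 20 log₁₀(8.1364) ≈ 18.21 dB
∠H = 7.13° − 2.43° = 4.70°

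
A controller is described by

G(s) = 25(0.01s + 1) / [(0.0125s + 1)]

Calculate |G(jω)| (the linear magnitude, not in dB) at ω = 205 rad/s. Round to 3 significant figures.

At ω = 205 rad/s:
zero (1 + j205·0.01) = 1 + j2.05 → |·| ≈ 2.2809, ∠ ≈ 64.00°
pole (1 + j205·0.0125) = 1 + j2.5625 → |·| ≈ 2.7507, ∠ ≈ 68.68°
|G| = 25 · 2.2809 / (2.7507) ≈ 20.73

20.7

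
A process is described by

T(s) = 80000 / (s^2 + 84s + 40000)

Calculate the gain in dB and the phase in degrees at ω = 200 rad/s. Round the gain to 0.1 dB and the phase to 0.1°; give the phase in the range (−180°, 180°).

13.6 dB, -90.0°

At s = jω = j200:
quadratic: (j200)² + 84·j200 + 40000 = 0 + j16800 → |·| ≈ 16800, ∠ ≈ 90.00°
|T| = 80000 / 16800 ≈ 4.7619
Gain = 20 log₁₀(4.7619) ≈ 13.56 dB
∠T = 0.00° − 90.00° = -90.00°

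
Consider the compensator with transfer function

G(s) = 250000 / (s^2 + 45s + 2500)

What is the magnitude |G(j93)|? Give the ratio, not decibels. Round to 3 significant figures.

33.6

At s = jω = j93:
quadratic: (j93)² + 45·j93 + 2500 = -6149 + j4185 → |·| ≈ 7438, ∠ ≈ 145.76°
|G| = 250000 / 7438 ≈ 33.611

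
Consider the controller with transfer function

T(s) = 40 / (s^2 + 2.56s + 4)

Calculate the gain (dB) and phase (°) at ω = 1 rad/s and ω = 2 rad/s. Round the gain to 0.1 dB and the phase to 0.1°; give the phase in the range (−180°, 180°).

At s = jω = j1:
quadratic: (j1)² + 2.56·j1 + 4 = 3 + j2.56 → |·| ≈ 3.9438, ∠ ≈ 40.48°
|T| = 40 / 3.9438 ≈ 10.143
Gain = 20 log₁₀(10.143) ≈ 20.12 dB
∠T = 0.00° − 40.48° = -40.48°

At s = jω = j2:
quadratic: (j2)² + 2.56·j2 + 4 = 0 + j5.12 → |·| ≈ 5.12, ∠ ≈ 90.00°
|T| = 40 / 5.12 ≈ 7.8125
Gain = 20 log₁₀(7.8125) ≈ 17.86 dB
∠T = 0.00° − 90.00° = -90.00°

ω = 1: 20.1 dB, -40.5°; ω = 2: 17.9 dB, -90.0°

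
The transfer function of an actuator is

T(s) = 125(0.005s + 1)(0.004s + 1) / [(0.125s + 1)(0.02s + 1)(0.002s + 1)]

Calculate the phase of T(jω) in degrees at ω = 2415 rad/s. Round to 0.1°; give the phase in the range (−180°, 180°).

At ω = 2415 rad/s:
zero (1 + j2415·0.005) = 1 + j12.075 → |·| ≈ 12.116, ∠ ≈ 85.27°
zero (1 + j2415·0.004) = 1 + j9.66 → |·| ≈ 9.7116, ∠ ≈ 84.09°
pole (1 + j2415·0.125) = 1 + j301.875 → |·| ≈ 301.88, ∠ ≈ 89.81°
pole (1 + j2415·0.02) = 1 + j48.3 → |·| ≈ 48.31, ∠ ≈ 88.81°
pole (1 + j2415·0.002) = 1 + j4.83 → |·| ≈ 4.9324, ∠ ≈ 78.30°
∠T = (85.27° + 84.09°) − (89.81° + 88.81° + 78.30°) = -87.56°

-87.6°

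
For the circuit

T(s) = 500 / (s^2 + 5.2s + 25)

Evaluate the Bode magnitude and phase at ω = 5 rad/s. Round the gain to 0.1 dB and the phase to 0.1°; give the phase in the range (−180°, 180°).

25.7 dB, -90.0°

At s = jω = j5:
quadratic: (j5)² + 5.2·j5 + 25 = 0 + j26 → |·| ≈ 26, ∠ ≈ 90.00°
|T| = 500 / 26 ≈ 19.231
Gain = 20 log₁₀(19.231) ≈ 25.68 dB
∠T = 0.00° − 90.00° = -90.00°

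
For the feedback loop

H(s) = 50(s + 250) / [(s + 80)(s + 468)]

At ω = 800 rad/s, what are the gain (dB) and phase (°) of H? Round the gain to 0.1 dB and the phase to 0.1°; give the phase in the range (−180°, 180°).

At s = jω = j800:
zero (s+250): 250 + j800 → |·| = √(250²+800²) = √702500 ≈ 838.15, ∠ = arctan(800/250) ≈ 72.65°
pole (s+80): 80 + j800 → |·| = √(80²+800²) = √646400 ≈ 803.99, ∠ = arctan(800/80) ≈ 84.29°
pole (s+468): 468 + j800 → |·| = √(468²+800²) = √859024 ≈ 926.84, ∠ = arctan(800/468) ≈ 59.67°
|H| = 50 · 838.15 / 7.4517e+05 ≈ 0.056239
Gain = 20 log₁₀(0.056239) ≈ -25.00 dB
∠H = 72.65° − 143.96° = -71.31°

-25.0 dB, -71.3°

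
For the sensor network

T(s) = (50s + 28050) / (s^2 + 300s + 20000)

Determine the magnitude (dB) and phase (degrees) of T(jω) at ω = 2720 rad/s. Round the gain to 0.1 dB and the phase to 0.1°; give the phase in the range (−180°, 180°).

Substitute s = j2720:
Numerator: 50(j2720) + 28050 = 28050 + j136000
Denominator: (j2720)^2 + 300(j2720) + 20000 = -7378400 + j816000
|N| = √(28050² + 136000²) ≈ 1.3886e+05, ∠N ≈ 78.35°
|D| = √(7378400² + 816000²) ≈ 7.4234e+06, ∠D ≈ 173.69°
|T| = 1.3886e+05 / 7.4234e+06 ≈ 0.018706
Gain = 20 log₁₀(0.018706) ≈ -34.56 dB
∠T = 78.35° − 173.69° = -95.34°

-34.6 dB, -95.3°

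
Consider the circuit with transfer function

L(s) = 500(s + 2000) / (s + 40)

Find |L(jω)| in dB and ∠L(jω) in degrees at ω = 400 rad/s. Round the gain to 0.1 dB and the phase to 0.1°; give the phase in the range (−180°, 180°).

At s = jω = j400:
zero (s+2000): 2000 + j400 → |·| = √(2000²+400²) = √4160000 ≈ 2039.6, ∠ = arctan(400/2000) ≈ 11.31°
pole (s+40): 40 + j400 → |·| = √(40²+400²) = √161600 ≈ 402, ∠ = arctan(400/40) ≈ 84.29°
|L| = 500 · 2039.6 / 402 ≈ 2536.8
Gain = 20 log₁₀(2536.8) ≈ 68.09 dB
∠L = 11.31° − 84.29° = -72.98°

68.1 dB, -73.0°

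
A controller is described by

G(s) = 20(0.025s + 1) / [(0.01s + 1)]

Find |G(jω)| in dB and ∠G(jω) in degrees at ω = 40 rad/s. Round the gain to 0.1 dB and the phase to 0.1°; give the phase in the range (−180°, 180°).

28.4 dB, 23.2°

At ω = 40 rad/s:
zero (1 + j40·0.025) = 1 + j1 → |·| ≈ 1.4142, ∠ ≈ 45.00°
pole (1 + j40·0.01) = 1 + j0.4 → |·| ≈ 1.077, ∠ ≈ 21.80°
|G| = 20 · 1.4142 / (1.077) ≈ 26.262
Gain = 20 log₁₀(26.262) ≈ 28.39 dB
∠G = (45.00°) − (21.80°) = 23.20°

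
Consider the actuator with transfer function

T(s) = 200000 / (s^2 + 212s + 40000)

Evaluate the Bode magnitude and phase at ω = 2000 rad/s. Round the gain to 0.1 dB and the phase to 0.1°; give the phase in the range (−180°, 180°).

At s = jω = j2000:
quadratic: (j2000)² + 212·j2000 + 40000 = -3960000 + j424000 → |·| ≈ 3.9826e+06, ∠ ≈ 173.89°
|T| = 200000 / 3.9826e+06 ≈ 0.050218
Gain = 20 log₁₀(0.050218) ≈ -25.98 dB
∠T = 0.00° − 173.89° = -173.89°

-26.0 dB, -173.9°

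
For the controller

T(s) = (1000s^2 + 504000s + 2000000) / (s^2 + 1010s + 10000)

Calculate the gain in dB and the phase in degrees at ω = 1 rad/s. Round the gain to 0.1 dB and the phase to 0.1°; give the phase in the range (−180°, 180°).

46.2 dB, 8.4°

Substitute s = j1:
Numerator: 1000(j1)^2 + 504000(j1) + 2000000 = 1999000 + j504000
Denominator: (j1)^2 + 1010(j1) + 10000 = 9999 + j1010
|N| = √(1999000² + 504000²) ≈ 2.0616e+06, ∠N ≈ 14.15°
|D| = √(9999² + 1010²) ≈ 10050, ∠D ≈ 5.77°
|T| = 2.0616e+06 / 10050 ≈ 205.13
Gain = 20 log₁₀(205.13) ≈ 46.24 dB
∠T = 14.15° − 5.77° = 8.38°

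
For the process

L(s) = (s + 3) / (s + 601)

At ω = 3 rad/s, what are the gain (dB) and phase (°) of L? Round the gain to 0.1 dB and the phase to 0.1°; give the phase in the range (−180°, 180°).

Substitute s = j3:
Numerator: (j3) + 3 = 3 + j3
Denominator: (j3) + 601 = 601 + j3
|N| = √(3² + 3²) ≈ 4.2426, ∠N ≈ 45.00°
|D| = √(601² + 3²) ≈ 601.01, ∠D ≈ 0.29°
|L| = 4.2426 / 601.01 ≈ 0.0070591
Gain = 20 log₁₀(0.0070591) ≈ -43.03 dB
∠L = 45.00° − 0.29° = 44.71°

-43.0 dB, 44.7°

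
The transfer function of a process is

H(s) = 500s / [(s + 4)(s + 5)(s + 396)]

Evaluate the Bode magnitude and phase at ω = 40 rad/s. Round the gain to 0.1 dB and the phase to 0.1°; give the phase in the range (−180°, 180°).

At s = jω = j40:
zero at origin: s = j40 → |·| = 40, ∠ = 90.00°
pole (s+4): 4 + j40 → |·| = √(4²+40²) = √1616 ≈ 40.2, ∠ = arctan(40/4) ≈ 84.29°
pole (s+5): 5 + j40 → |·| = √(5²+40²) = √1625 ≈ 40.311, ∠ = arctan(40/5) ≈ 82.87°
pole (s+396): 396 + j40 → |·| = √(396²+40²) = √158416 ≈ 398.02, ∠ = arctan(40/396) ≈ 5.77°
|H| = 500 · 40 / 6.4499e+05 ≈ 0.031008
Gain = 20 log₁₀(0.031008) ≈ -30.17 dB
∠H = 90.00° − 172.93° = -82.93°

-30.2 dB, -82.9°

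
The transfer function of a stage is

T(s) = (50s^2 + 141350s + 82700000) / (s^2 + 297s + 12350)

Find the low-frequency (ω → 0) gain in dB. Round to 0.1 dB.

T(0) = 82700000 / 12350 ≈ 6696.4
20 log₁₀(6696.4) ≈ 76.52 dB

76.5 dB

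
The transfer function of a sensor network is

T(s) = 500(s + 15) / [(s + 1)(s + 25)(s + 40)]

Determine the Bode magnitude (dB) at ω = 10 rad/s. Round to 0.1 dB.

At s = jω = j10:
zero (s+15): 15 + j10 → |·| = √(15²+10²) = √325 ≈ 18.028, ∠ = arctan(10/15) ≈ 33.69°
pole (s+1): 1 + j10 → |·| = √(1²+10²) = √101 ≈ 10.05, ∠ = arctan(10/1) ≈ 84.29°
pole (s+25): 25 + j10 → |·| = √(25²+10²) = √725 ≈ 26.926, ∠ = arctan(10/25) ≈ 21.80°
pole (s+40): 40 + j10 → |·| = √(40²+10²) = √1700 ≈ 41.231, ∠ = arctan(10/40) ≈ 14.04°
|T| = 500 · 18.028 / 11157 ≈ 0.80792
Gain = 20 log₁₀(0.80792) ≈ -1.85 dB

-1.9 dB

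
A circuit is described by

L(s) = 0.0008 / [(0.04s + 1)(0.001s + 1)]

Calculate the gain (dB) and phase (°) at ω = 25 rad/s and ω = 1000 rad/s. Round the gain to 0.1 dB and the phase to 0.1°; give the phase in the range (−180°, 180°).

At ω = 25 rad/s:
pole (1 + j25·0.04) = 1 + j1 → |·| ≈ 1.4142, ∠ ≈ 45.00°
pole (1 + j25·0.001) = 1 + j0.025 → |·| ≈ 1.0003, ∠ ≈ 1.43°
|L| = 0.0008 · 1 / (1.4142 · 1.0003) ≈ 0.00056552
Gain = 20 log₁₀(0.00056552) ≈ -64.95 dB
∠L = (0°) − (45.00° + 1.43°) = -46.43°

At ω = 1000 rad/s:
pole (1 + j1000·0.04) = 1 + j40 → |·| ≈ 40.012, ∠ ≈ 88.57°
pole (1 + j1000·0.001) = 1 + j1 → |·| ≈ 1.4142, ∠ ≈ 45.00°
|L| = 0.0008 · 1 / (40.012 · 1.4142) ≈ 1.4138e-05
Gain = 20 log₁₀(1.4138e-05) ≈ -96.99 dB
∠L = (0°) − (88.57° + 45.00°) = -133.57°

ω = 25: -65.0 dB, -46.4°; ω = 1000: -97.0 dB, -133.6°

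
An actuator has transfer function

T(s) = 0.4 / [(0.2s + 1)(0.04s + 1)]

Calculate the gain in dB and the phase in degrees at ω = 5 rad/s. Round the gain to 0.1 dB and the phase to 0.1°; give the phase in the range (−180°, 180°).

At ω = 5 rad/s:
pole (1 + j5·0.2) = 1 + j1 → |·| ≈ 1.4142, ∠ ≈ 45.00°
pole (1 + j5·0.04) = 1 + j0.2 → |·| ≈ 1.0198, ∠ ≈ 11.31°
|T| = 0.4 · 1 / (1.4142 · 1.0198) ≈ 0.27735
Gain = 20 log₁₀(0.27735) ≈ -11.14 dB
∠T = (0°) − (45.00° + 11.31°) = -56.31°

-11.1 dB, -56.3°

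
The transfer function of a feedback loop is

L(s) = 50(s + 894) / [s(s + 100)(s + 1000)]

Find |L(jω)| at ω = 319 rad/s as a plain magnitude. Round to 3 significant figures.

0.000424

At s = jω = j319:
zero (s+894): 894 + j319 → |·| = √(894²+319²) = √900997 ≈ 949.21, ∠ = arctan(319/894) ≈ 19.64°
pole (s+100): 100 + j319 → |·| = √(100²+319²) = √111761 ≈ 334.31, ∠ = arctan(319/100) ≈ 72.59°
pole (s+1000): 1000 + j319 → |·| = √(1000²+319²) = √1101761 ≈ 1049.6, ∠ = arctan(319/1000) ≈ 17.69°
pole at origin: |s| = 319, ∠ = 90.00° (in denominator)
|L| = 50 · 949.21 / 1.1193e+08 ≈ 0.00042402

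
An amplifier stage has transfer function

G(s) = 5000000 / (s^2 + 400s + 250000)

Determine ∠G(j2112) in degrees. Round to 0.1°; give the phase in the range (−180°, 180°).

-168.7°

At s = jω = j2112:
quadratic: (j2112)² + 400·j2112 + 250000 = -4210544 + j844800 → |·| ≈ 4.2945e+06, ∠ ≈ 168.65°
∠G = 0.00° − 168.65° = -168.65°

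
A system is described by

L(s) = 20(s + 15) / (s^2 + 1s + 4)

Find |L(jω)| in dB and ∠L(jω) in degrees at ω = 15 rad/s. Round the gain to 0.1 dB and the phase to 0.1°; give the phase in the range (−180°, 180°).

At s = jω = j15:
zero (s+15): 15 + j15 → |·| = √(15²+15²) = √450 ≈ 21.213, ∠ = arctan(15/15) ≈ 45.00°
quadratic: (j15)² + 1·j15 + 4 = -221 + j15 → |·| ≈ 221.51, ∠ ≈ 176.12°
|L| = 20 · 21.213 / 221.51 ≈ 1.9153
Gain = 20 log₁₀(1.9153) ≈ 5.64 dB
∠L = 45.00° − 176.12° = -131.12°

5.6 dB, -131.1°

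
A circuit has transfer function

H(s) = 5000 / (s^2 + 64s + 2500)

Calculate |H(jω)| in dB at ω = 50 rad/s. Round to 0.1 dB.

At s = jω = j50:
quadratic: (j50)² + 64·j50 + 2500 = 0 + j3200 → |·| ≈ 3200, ∠ ≈ 90.00°
|H| = 5000 / 3200 ≈ 1.5625
Gain = 20 log₁₀(1.5625) ≈ 3.88 dB

3.9 dB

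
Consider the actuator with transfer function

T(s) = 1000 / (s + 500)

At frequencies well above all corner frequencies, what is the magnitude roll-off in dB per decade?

-20 dB/decade

Each pole contributes −20 dB/decade at high frequency; each zero contributes +20 dB/decade.
Net: 0 zero(s) − 1 pole(s) → -20 dB/decade.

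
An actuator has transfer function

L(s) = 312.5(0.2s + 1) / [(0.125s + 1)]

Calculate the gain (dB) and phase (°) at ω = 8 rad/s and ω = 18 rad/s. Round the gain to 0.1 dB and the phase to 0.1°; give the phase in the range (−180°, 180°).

ω = 8: 52.4 dB, 13.0°; ω = 18: 53.5 dB, 8.4°

At ω = 8 rad/s:
zero (1 + j8·0.2) = 1 + j1.6 → |·| ≈ 1.8868, ∠ ≈ 57.99°
pole (1 + j8·0.125) = 1 + j1 → |·| ≈ 1.4142, ∠ ≈ 45.00°
|L| = 312.5 · 1.8868 / (1.4142) ≈ 416.93
Gain = 20 log₁₀(416.93) ≈ 52.40 dB
∠L = (57.99°) − (45.00°) = 12.99°

At ω = 18 rad/s:
zero (1 + j18·0.2) = 1 + j3.6 → |·| ≈ 3.7363, ∠ ≈ 74.48°
pole (1 + j18·0.125) = 1 + j2.25 → |·| ≈ 2.4622, ∠ ≈ 66.04°
|L| = 312.5 · 3.7363 / (2.4622) ≈ 474.21
Gain = 20 log₁₀(474.21) ≈ 53.52 dB
∠L = (74.48°) − (66.04°) = 8.44°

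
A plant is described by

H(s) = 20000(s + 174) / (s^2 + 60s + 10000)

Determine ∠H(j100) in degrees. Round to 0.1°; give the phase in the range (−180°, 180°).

-60.1°

At s = jω = j100:
zero (s+174): 174 + j100 → |·| = √(174²+100²) = √40276 ≈ 200.69, ∠ = arctan(100/174) ≈ 29.89°
quadratic: (j100)² + 60·j100 + 10000 = 0 + j6000 → |·| ≈ 6000, ∠ ≈ 90.00°
∠H = 29.89° − 90.00° = -60.11°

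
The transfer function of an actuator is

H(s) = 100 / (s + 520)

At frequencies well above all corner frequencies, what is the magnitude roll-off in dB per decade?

-20 dB/decade

Each pole contributes −20 dB/decade at high frequency; each zero contributes +20 dB/decade.
Net: 0 zero(s) − 1 pole(s) → -20 dB/decade.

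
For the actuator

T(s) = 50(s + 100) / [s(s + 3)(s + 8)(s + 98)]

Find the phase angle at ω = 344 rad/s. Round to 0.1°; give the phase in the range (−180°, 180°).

91.5°

At s = jω = j344:
zero (s+100): 100 + j344 → |·| = √(100²+344²) = √128336 ≈ 358.24, ∠ = arctan(344/100) ≈ 73.79°
pole (s+3): 3 + j344 → |·| = √(3²+344²) = √118345 ≈ 344.01, ∠ = arctan(344/3) ≈ 89.50°
pole (s+8): 8 + j344 → |·| = √(8²+344²) = √118400 ≈ 344.09, ∠ = arctan(344/8) ≈ 88.67°
pole (s+98): 98 + j344 → |·| = √(98²+344²) = √127940 ≈ 357.69, ∠ = arctan(344/98) ≈ 74.10°
pole at origin: |s| = 344, ∠ = 90.00° (in denominator)
∠T = 73.79° − 342.27° = -268.48° ≡ 91.52° (principal value)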